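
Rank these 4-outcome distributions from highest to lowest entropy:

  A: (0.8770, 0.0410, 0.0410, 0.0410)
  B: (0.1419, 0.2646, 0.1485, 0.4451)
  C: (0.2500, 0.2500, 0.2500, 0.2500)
C > B > A

Key insight: Entropy is maximized by uniform distributions and minimized by concentrated distributions.

- Uniform distributions have maximum entropy log₂(4) = 2.0000 bits
- The more "peaked" or concentrated a distribution, the lower its entropy

Entropies:
  H(A) = 0.7329 bits
  H(B) = 1.8356 bits
  H(C) = 2.0000 bits

Ranking: C > B > A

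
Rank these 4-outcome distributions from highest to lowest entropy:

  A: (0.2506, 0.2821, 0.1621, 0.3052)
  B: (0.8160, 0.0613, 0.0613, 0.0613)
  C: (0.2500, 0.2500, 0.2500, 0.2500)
C > A > B

Key insight: Entropy is maximized by uniform distributions and minimized by concentrated distributions.

- Uniform distributions have maximum entropy log₂(4) = 2.0000 bits
- The more "peaked" or concentrated a distribution, the lower its entropy

Entropies:
  H(A) = 1.9634 bits
  H(B) = 0.9804 bits
  H(C) = 2.0000 bits

Ranking: C > A > B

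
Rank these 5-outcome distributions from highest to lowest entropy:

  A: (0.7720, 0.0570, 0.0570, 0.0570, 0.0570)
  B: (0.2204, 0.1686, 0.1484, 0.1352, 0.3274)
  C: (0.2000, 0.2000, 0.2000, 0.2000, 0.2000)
C > B > A

Key insight: Entropy is maximized by uniform distributions and minimized by concentrated distributions.

- Uniform distributions have maximum entropy log₂(5) = 2.3219 bits
- The more "peaked" or concentrated a distribution, the lower its entropy

Entropies:
  H(A) = 1.2305 bits
  H(B) = 2.2400 bits
  H(C) = 2.3219 bits

Ranking: C > B > A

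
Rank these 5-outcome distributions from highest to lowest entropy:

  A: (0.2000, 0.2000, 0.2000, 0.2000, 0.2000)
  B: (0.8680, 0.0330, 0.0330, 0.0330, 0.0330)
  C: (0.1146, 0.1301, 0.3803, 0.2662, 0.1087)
A > C > B

Key insight: Entropy is maximized by uniform distributions and minimized by concentrated distributions.

- Uniform distributions have maximum entropy log₂(5) = 2.3219 bits
- The more "peaked" or concentrated a distribution, the lower its entropy

Entropies:
  H(A) = 2.3219 bits
  H(B) = 0.8269 bits
  H(C) = 2.1278 bits

Ranking: A > C > B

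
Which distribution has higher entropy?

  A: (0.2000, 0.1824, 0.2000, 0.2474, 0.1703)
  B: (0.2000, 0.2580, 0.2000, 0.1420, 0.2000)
A

Both distributions are close to uniform, making this a harder comparison.

H(A) = 2.3099 bits
H(B) = 2.2973 bits

The distribution closer to uniform has higher entropy.
Answer: A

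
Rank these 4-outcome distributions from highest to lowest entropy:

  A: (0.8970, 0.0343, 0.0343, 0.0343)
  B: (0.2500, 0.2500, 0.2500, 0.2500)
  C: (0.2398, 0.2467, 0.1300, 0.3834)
B > C > A

Key insight: Entropy is maximized by uniform distributions and minimized by concentrated distributions.

- Uniform distributions have maximum entropy log₂(4) = 2.0000 bits
- The more "peaked" or concentrated a distribution, the lower its entropy

Entropies:
  H(A) = 0.6417 bits
  H(B) = 2.0000 bits
  H(C) = 1.9051 bits

Ranking: B > C > A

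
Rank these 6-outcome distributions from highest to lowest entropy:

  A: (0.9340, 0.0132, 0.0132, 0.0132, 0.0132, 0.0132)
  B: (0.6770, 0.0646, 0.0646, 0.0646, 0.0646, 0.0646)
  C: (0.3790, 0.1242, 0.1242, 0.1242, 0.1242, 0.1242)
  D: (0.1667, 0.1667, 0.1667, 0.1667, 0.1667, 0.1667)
D > C > B > A

Key insight: Entropy is maximized by uniform distributions and minimized by concentrated distributions.

Entropies:
  H(A) = 0.5041 bits
  H(B) = 1.6576 bits
  H(C) = 2.3993 bits
  H(D) = 2.5850 bits

Ranking: D > C > B > A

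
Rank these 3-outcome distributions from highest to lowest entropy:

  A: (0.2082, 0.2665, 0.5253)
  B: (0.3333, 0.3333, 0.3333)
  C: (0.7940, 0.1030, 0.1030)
B > A > C

Key insight: Entropy is maximized by uniform distributions and minimized by concentrated distributions.

- Uniform distributions have maximum entropy log₂(3) = 1.5850 bits
- The more "peaked" or concentrated a distribution, the lower its entropy

Entropies:
  H(A) = 1.4677 bits
  H(B) = 1.5850 bits
  H(C) = 0.9398 bits

Ranking: B > A > C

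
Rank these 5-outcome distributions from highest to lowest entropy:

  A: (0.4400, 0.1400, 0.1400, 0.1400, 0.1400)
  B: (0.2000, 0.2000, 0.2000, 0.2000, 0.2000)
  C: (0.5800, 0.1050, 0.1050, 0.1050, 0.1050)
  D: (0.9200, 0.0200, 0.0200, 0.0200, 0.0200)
B > A > C > D

Key insight: Entropy is maximized by uniform distributions and minimized by concentrated distributions.

Entropies:
  H(A) = 2.1096 bits
  H(B) = 2.3219 bits
  H(C) = 1.8215 bits
  H(D) = 0.5622 bits

Ranking: B > A > C > D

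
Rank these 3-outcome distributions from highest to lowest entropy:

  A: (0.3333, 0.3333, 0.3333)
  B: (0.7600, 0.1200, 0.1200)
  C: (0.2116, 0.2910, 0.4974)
A > C > B

Key insight: Entropy is maximized by uniform distributions and minimized by concentrated distributions.

- Uniform distributions have maximum entropy log₂(3) = 1.5850 bits
- The more "peaked" or concentrated a distribution, the lower its entropy

Entropies:
  H(A) = 1.5850 bits
  H(B) = 1.0350 bits
  H(C) = 1.4935 bits

Ranking: A > C > B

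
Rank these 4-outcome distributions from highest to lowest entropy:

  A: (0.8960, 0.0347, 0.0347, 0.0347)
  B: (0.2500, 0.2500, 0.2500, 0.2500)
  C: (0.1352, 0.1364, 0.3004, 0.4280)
B > C > A

Key insight: Entropy is maximized by uniform distributions and minimized by concentrated distributions.

- Uniform distributions have maximum entropy log₂(4) = 2.0000 bits
- The more "peaked" or concentrated a distribution, the lower its entropy

Entropies:
  H(A) = 0.6464 bits
  H(B) = 2.0000 bits
  H(C) = 1.8276 bits

Ranking: B > C > A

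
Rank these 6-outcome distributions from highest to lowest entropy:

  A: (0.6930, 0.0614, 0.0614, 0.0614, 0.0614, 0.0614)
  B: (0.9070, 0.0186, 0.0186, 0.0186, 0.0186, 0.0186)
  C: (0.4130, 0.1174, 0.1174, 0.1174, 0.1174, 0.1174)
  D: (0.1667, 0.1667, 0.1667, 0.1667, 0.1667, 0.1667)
D > C > A > B

Key insight: Entropy is maximized by uniform distributions and minimized by concentrated distributions.

Entropies:
  H(A) = 1.6025 bits
  H(B) = 0.6623 bits
  H(C) = 2.3410 bits
  H(D) = 2.5850 bits

Ranking: D > C > A > B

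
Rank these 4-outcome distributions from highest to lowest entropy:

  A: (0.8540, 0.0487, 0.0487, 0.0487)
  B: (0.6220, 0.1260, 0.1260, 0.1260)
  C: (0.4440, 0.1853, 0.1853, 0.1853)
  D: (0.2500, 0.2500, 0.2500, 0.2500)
D > C > B > A

Key insight: Entropy is maximized by uniform distributions and minimized by concentrated distributions.

Entropies:
  H(A) = 0.8311 bits
  H(B) = 1.5557 bits
  H(C) = 1.8722 bits
  H(D) = 2.0000 bits

Ranking: D > C > B > A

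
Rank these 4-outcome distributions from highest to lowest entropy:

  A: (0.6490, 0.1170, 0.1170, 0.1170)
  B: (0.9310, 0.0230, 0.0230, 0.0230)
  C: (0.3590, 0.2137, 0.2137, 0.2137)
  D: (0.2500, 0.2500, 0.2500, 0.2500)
D > C > A > B

Key insight: Entropy is maximized by uniform distributions and minimized by concentrated distributions.

Entropies:
  H(A) = 1.4913 bits
  H(B) = 0.4715 bits
  H(C) = 1.9578 bits
  H(D) = 2.0000 bits

Ranking: D > C > A > B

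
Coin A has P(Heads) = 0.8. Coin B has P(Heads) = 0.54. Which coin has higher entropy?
B

For binary distributions, entropy is maximized at p=0.5 and decreases as p moves toward 0 or 1.

H(A) = H(0.8) = 0.7219 bits
H(B) = H(0.54) = 0.9954 bits

Distribution B (p=0.54) is closer to uniform (p=0.5), so it has higher entropy.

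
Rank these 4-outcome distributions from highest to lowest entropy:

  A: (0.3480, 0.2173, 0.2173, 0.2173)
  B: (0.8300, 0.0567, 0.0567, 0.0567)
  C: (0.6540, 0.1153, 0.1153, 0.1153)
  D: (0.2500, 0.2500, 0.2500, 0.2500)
D > A > C > B

Key insight: Entropy is maximized by uniform distributions and minimized by concentrated distributions.

Entropies:
  H(A) = 1.9657 bits
  H(B) = 0.9271 bits
  H(C) = 1.4788 bits
  H(D) = 2.0000 bits

Ranking: D > A > C > B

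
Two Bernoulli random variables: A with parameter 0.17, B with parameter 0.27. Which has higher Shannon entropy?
B

For binary distributions, entropy is maximized at p=0.5 and decreases as p moves toward 0 or 1.

H(A) = H(0.17) = 0.6577 bits
H(B) = H(0.27) = 0.8415 bits

Distribution B (p=0.27) is closer to uniform (p=0.5), so it has higher entropy.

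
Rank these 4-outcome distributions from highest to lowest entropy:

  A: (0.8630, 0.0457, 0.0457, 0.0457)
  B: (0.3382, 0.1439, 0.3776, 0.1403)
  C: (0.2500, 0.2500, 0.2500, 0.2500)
C > B > A

Key insight: Entropy is maximized by uniform distributions and minimized by concentrated distributions.

- Uniform distributions have maximum entropy log₂(4) = 2.0000 bits
- The more "peaked" or concentrated a distribution, the lower its entropy

Entropies:
  H(A) = 0.7935 bits
  H(B) = 1.8595 bits
  H(C) = 2.0000 bits

Ranking: C > B > A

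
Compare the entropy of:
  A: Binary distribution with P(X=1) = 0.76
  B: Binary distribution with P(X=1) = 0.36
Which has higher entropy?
B

For binary distributions, entropy is maximized at p=0.5 and decreases as p moves toward 0 or 1.

H(A) = H(0.76) = 0.7950 bits
H(B) = H(0.36) = 0.9427 bits

Distribution B (p=0.36) is closer to uniform (p=0.5), so it has higher entropy.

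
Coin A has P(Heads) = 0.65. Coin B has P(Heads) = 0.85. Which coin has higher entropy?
A

For binary distributions, entropy is maximized at p=0.5 and decreases as p moves toward 0 or 1.

H(A) = H(0.65) = 0.9341 bits
H(B) = H(0.85) = 0.6098 bits

Distribution A (p=0.65) is closer to uniform (p=0.5), so it has higher entropy.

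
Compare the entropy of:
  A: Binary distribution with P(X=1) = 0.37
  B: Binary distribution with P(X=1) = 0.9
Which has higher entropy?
A

For binary distributions, entropy is maximized at p=0.5 and decreases as p moves toward 0 or 1.

H(A) = H(0.37) = 0.9507 bits
H(B) = H(0.9) = 0.4690 bits

Distribution A (p=0.37) is closer to uniform (p=0.5), so it has higher entropy.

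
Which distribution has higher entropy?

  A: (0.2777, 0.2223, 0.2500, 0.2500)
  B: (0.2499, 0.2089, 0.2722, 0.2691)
A

Both distributions are close to uniform, making this a harder comparison.

H(A) = 1.9956 bits
H(B) = 1.9924 bits

The distribution closer to uniform has higher entropy.
Answer: A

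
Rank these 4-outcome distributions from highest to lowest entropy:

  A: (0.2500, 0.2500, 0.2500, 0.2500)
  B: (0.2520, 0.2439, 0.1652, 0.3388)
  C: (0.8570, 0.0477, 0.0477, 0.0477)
A > B > C

Key insight: Entropy is maximized by uniform distributions and minimized by concentrated distributions.

- Uniform distributions have maximum entropy log₂(4) = 2.0000 bits
- The more "peaked" or concentrated a distribution, the lower its entropy

Entropies:
  H(A) = 2.0000 bits
  H(B) = 1.9558 bits
  H(C) = 0.8187 bits

Ranking: A > B > C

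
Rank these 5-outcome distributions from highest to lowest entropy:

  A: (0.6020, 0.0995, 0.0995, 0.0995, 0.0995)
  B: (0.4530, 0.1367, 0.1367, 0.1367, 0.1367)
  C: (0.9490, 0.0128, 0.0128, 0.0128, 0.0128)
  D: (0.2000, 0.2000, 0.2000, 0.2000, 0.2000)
D > B > A > C

Key insight: Entropy is maximized by uniform distributions and minimized by concentrated distributions.

Entropies:
  H(A) = 1.7658 bits
  H(B) = 2.0876 bits
  H(C) = 0.3926 bits
  H(D) = 2.3219 bits

Ranking: D > B > A > C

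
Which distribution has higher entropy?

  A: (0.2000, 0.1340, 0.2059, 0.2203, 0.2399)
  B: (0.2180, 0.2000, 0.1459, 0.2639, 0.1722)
A

Both distributions are close to uniform, making this a harder comparison.

H(A) = 2.2972 bits
H(B) = 2.2929 bits

The distribution closer to uniform has higher entropy.
Answer: A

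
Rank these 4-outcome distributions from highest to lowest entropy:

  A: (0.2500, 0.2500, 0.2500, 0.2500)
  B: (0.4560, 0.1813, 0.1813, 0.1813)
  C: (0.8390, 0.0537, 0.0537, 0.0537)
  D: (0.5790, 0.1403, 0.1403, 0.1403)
A > B > D > C

Key insight: Entropy is maximized by uniform distributions and minimized by concentrated distributions.

Entropies:
  H(A) = 2.0000 bits
  H(B) = 1.8566 bits
  H(C) = 0.8919 bits
  H(D) = 1.6492 bits

Ranking: A > B > D > C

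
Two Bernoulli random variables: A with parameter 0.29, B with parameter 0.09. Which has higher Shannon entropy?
A

For binary distributions, entropy is maximized at p=0.5 and decreases as p moves toward 0 or 1.

H(A) = H(0.29) = 0.8687 bits
H(B) = H(0.09) = 0.4365 bits

Distribution A (p=0.29) is closer to uniform (p=0.5), so it has higher entropy.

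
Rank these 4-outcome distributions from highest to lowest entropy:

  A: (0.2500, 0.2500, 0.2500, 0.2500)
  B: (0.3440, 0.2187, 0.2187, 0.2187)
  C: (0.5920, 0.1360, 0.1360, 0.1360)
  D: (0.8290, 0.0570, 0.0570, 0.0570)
A > B > C > D

Key insight: Entropy is maximized by uniform distributions and minimized by concentrated distributions.

Entropies:
  H(A) = 2.0000 bits
  H(B) = 1.9683 bits
  H(C) = 1.6221 bits
  H(D) = 0.9310 bits

Ranking: A > B > C > D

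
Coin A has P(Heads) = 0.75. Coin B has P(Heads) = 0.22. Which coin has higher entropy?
A

For binary distributions, entropy is maximized at p=0.5 and decreases as p moves toward 0 or 1.

H(A) = H(0.75) = 0.8113 bits
H(B) = H(0.22) = 0.7602 bits

Distribution A (p=0.75) is closer to uniform (p=0.5), so it has higher entropy.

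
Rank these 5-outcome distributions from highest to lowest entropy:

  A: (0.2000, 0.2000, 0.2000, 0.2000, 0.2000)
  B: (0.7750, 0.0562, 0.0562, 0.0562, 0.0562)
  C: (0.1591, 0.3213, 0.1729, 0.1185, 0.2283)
A > C > B

Key insight: Entropy is maximized by uniform distributions and minimized by concentrated distributions.

- Uniform distributions have maximum entropy log₂(5) = 2.3219 bits
- The more "peaked" or concentrated a distribution, the lower its entropy

Entropies:
  H(A) = 2.3219 bits
  H(B) = 1.2192 bits
  H(C) = 2.2370 bits

Ranking: A > C > B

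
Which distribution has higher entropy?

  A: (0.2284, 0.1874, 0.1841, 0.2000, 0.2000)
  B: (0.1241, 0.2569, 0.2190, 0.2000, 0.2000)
A

Both distributions are close to uniform, making this a harder comparison.

H(A) = 2.3176 bits
H(B) = 2.2859 bits

The distribution closer to uniform has higher entropy.
Answer: A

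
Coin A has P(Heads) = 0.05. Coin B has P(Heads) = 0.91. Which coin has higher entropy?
B

For binary distributions, entropy is maximized at p=0.5 and decreases as p moves toward 0 or 1.

H(A) = H(0.05) = 0.2864 bits
H(B) = H(0.91) = 0.4365 bits

Distribution B (p=0.91) is closer to uniform (p=0.5), so it has higher entropy.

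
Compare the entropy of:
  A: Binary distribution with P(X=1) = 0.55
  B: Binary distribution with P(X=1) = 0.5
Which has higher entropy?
B

For binary distributions, entropy is maximized at p=0.5 and decreases as p moves toward 0 or 1.

H(A) = H(0.55) = 0.9928 bits
H(B) = H(0.5) = 1.0000 bits

Distribution B (p=0.5) is closer to uniform (p=0.5), so it has higher entropy.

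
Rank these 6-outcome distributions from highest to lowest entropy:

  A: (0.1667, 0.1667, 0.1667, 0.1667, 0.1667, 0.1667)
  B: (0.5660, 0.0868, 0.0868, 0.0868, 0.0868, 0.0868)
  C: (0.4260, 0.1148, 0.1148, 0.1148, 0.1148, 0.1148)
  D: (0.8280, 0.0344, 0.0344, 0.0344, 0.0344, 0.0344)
A > C > B > D

Key insight: Entropy is maximized by uniform distributions and minimized by concentrated distributions.

Entropies:
  H(A) = 2.5850 bits
  H(B) = 1.9951 bits
  H(C) = 2.3169 bits
  H(D) = 1.0616 bits

Ranking: A > C > B > D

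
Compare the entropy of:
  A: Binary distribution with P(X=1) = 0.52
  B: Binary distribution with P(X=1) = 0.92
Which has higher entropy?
A

For binary distributions, entropy is maximized at p=0.5 and decreases as p moves toward 0 or 1.

H(A) = H(0.52) = 0.9988 bits
H(B) = H(0.92) = 0.4022 bits

Distribution A (p=0.52) is closer to uniform (p=0.5), so it has higher entropy.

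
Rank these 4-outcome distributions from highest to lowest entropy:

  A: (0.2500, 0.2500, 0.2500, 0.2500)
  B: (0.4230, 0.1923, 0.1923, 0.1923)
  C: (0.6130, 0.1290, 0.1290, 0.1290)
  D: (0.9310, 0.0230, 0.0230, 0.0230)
A > B > C > D

Key insight: Entropy is maximized by uniform distributions and minimized by concentrated distributions.

Entropies:
  H(A) = 2.0000 bits
  H(B) = 1.8973 bits
  H(C) = 1.5762 bits
  H(D) = 0.4715 bits

Ranking: A > B > C > D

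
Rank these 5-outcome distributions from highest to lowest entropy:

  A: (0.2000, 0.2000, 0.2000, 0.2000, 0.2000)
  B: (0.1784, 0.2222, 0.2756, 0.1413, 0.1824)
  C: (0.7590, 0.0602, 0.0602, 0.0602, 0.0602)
A > B > C

Key insight: Entropy is maximized by uniform distributions and minimized by concentrated distributions.

- Uniform distributions have maximum entropy log₂(5) = 2.3219 bits
- The more "peaked" or concentrated a distribution, the lower its entropy

Entropies:
  H(A) = 2.3219 bits
  H(B) = 2.2850 bits
  H(C) = 1.2787 bits

Ranking: A > B > C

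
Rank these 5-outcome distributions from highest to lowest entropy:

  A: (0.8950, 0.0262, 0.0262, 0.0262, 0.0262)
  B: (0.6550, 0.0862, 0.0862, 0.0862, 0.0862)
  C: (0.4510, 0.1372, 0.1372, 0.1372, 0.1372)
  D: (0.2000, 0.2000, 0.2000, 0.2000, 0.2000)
D > C > B > A

Key insight: Entropy is maximized by uniform distributions and minimized by concentrated distributions.

Entropies:
  H(A) = 0.6946 bits
  H(B) = 1.6195 bits
  H(C) = 2.0911 bits
  H(D) = 2.3219 bits

Ranking: D > C > B > A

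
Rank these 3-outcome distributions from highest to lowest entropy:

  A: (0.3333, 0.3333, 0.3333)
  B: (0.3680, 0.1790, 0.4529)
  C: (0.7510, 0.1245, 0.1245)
A > B > C

Key insight: Entropy is maximized by uniform distributions and minimized by concentrated distributions.

- Uniform distributions have maximum entropy log₂(3) = 1.5850 bits
- The more "peaked" or concentrated a distribution, the lower its entropy

Entropies:
  H(A) = 1.5850 bits
  H(B) = 1.4926 bits
  H(C) = 1.0587 bits

Ranking: A > B > C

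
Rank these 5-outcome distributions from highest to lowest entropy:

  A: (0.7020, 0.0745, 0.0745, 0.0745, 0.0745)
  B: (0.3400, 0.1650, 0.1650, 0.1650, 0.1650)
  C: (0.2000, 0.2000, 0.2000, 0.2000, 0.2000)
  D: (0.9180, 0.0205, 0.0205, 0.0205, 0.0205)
C > B > A > D

Key insight: Entropy is maximized by uniform distributions and minimized by concentrated distributions.

Entropies:
  H(A) = 1.4748 bits
  H(B) = 2.2448 bits
  H(C) = 2.3219 bits
  H(D) = 0.5732 bits

Ranking: C > B > A > D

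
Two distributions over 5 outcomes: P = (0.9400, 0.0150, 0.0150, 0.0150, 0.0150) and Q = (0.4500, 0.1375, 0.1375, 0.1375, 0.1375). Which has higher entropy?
Q

P is highly concentrated on one outcome (94%), making it nearly deterministic. Q spreads its mass more evenly (max 45%). The more spread-out distribution has higher entropy: H(P) ≈ 0.447 bits, H(Q) ≈ 2.093 bits.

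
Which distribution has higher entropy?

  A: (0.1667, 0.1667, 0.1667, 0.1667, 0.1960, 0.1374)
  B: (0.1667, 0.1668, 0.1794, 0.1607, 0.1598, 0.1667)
B

Both distributions are close to uniform, making this a harder comparison.

H(A) = 2.5775 bits
H(B) = 2.5839 bits

The distribution closer to uniform has higher entropy.
Answer: B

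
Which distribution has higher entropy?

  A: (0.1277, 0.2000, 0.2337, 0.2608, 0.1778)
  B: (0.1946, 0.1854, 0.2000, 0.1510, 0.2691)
B

Both distributions are close to uniform, making this a harder comparison.

H(A) = 2.2824 bits
H(B) = 2.2960 bits

The distribution closer to uniform has higher entropy.
Answer: B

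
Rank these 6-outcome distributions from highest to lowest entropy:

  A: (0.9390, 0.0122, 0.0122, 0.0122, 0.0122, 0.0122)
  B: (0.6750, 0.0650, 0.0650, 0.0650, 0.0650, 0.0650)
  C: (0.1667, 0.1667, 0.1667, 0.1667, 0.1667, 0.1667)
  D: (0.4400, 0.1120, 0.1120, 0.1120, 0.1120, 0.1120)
C > D > B > A

Key insight: Entropy is maximized by uniform distributions and minimized by concentrated distributions.

Entropies:
  H(A) = 0.4730 bits
  H(B) = 1.6644 bits
  H(C) = 2.5850 bits
  H(D) = 2.2899 bits

Ranking: C > D > B > A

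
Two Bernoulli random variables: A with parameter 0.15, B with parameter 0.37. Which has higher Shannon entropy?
B

For binary distributions, entropy is maximized at p=0.5 and decreases as p moves toward 0 or 1.

H(A) = H(0.15) = 0.6098 bits
H(B) = H(0.37) = 0.9507 bits

Distribution B (p=0.37) is closer to uniform (p=0.5), so it has higher entropy.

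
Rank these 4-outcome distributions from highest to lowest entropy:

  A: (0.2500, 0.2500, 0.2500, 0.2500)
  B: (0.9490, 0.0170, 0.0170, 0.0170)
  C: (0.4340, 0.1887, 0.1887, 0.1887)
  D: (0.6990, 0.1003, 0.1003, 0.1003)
A > C > D > B

Key insight: Entropy is maximized by uniform distributions and minimized by concentrated distributions.

Entropies:
  H(A) = 2.0000 bits
  H(B) = 0.3715 bits
  H(C) = 1.8845 bits
  H(D) = 1.3596 bits

Ranking: A > C > D > B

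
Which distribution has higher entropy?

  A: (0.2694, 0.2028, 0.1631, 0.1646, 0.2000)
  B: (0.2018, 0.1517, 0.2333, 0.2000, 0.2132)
B

Both distributions are close to uniform, making this a harder comparison.

H(A) = 2.2962 bits
H(B) = 2.3083 bits

The distribution closer to uniform has higher entropy.
Answer: B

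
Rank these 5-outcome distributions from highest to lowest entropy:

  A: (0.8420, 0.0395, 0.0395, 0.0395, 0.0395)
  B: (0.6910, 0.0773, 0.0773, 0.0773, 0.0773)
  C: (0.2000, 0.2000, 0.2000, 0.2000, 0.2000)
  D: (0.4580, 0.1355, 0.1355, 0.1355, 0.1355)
C > D > B > A

Key insight: Entropy is maximized by uniform distributions and minimized by concentrated distributions.

Entropies:
  H(A) = 0.9455 bits
  H(B) = 1.5100 bits
  H(C) = 2.3219 bits
  H(D) = 2.0789 bits

Ranking: C > D > B > A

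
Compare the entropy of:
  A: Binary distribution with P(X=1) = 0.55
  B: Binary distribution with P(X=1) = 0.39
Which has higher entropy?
A

For binary distributions, entropy is maximized at p=0.5 and decreases as p moves toward 0 or 1.

H(A) = H(0.55) = 0.9928 bits
H(B) = H(0.39) = 0.9648 bits

Distribution A (p=0.55) is closer to uniform (p=0.5), so it has higher entropy.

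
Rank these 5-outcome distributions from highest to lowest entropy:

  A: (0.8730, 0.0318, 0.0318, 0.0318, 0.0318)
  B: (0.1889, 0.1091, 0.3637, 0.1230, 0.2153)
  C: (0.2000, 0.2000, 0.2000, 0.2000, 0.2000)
C > B > A

Key insight: Entropy is maximized by uniform distributions and minimized by concentrated distributions.

- Uniform distributions have maximum entropy log₂(5) = 2.3219 bits
- The more "peaked" or concentrated a distribution, the lower its entropy

Entropies:
  H(A) = 0.8032 bits
  H(B) = 2.1825 bits
  H(C) = 2.3219 bits

Ranking: C > B > A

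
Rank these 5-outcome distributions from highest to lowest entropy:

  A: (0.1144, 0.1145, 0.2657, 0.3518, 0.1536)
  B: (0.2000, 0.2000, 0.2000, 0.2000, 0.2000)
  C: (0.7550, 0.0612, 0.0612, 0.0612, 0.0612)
B > A > C

Key insight: Entropy is maximized by uniform distributions and minimized by concentrated distributions.

- Uniform distributions have maximum entropy log₂(5) = 2.3219 bits
- The more "peaked" or concentrated a distribution, the lower its entropy

Entropies:
  H(A) = 2.1693 bits
  H(B) = 2.3219 bits
  H(C) = 1.2933 bits

Ranking: B > A > C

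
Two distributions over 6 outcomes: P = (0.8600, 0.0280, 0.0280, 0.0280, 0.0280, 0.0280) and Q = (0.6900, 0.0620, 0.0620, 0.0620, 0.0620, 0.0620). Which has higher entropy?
Q

P is highly concentrated on one outcome (86%), making it nearly deterministic. Q spreads its mass more evenly (max 69%). The more spread-out distribution has higher entropy: H(P) ≈ 0.909 bits, H(Q) ≈ 1.613 bits.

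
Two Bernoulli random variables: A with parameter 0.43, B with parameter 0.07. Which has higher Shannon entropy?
A

For binary distributions, entropy is maximized at p=0.5 and decreases as p moves toward 0 or 1.

H(A) = H(0.43) = 0.9858 bits
H(B) = H(0.07) = 0.3659 bits

Distribution A (p=0.43) is closer to uniform (p=0.5), so it has higher entropy.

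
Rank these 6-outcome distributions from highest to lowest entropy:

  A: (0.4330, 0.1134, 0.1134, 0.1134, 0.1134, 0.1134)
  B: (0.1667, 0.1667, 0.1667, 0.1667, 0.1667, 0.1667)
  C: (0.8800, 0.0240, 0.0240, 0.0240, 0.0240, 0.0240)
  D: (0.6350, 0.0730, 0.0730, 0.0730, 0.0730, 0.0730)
B > A > D > C

Key insight: Entropy is maximized by uniform distributions and minimized by concentrated distributions.

Entropies:
  H(A) = 2.3035 bits
  H(B) = 2.5850 bits
  H(C) = 0.8080 bits
  H(D) = 1.7943 bits

Ranking: B > A > D > C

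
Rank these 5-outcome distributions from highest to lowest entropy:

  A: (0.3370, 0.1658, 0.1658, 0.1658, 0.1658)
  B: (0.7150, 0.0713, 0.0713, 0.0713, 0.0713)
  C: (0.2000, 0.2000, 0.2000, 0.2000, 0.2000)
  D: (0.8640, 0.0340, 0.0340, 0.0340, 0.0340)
C > A > B > D

Key insight: Entropy is maximized by uniform distributions and minimized by concentrated distributions.

Entropies:
  H(A) = 2.2479 bits
  H(B) = 1.4322 bits
  H(C) = 2.3219 bits
  H(D) = 0.8457 bits

Ranking: C > A > B > D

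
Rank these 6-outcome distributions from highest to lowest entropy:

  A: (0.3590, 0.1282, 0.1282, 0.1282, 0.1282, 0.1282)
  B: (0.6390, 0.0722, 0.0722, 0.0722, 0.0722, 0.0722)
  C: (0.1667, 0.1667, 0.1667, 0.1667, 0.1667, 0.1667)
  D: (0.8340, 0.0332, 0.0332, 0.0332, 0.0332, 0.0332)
C > A > B > D

Key insight: Entropy is maximized by uniform distributions and minimized by concentrated distributions.

Entropies:
  H(A) = 2.4302 bits
  H(B) = 1.7817 bits
  H(C) = 2.5850 bits
  H(D) = 1.0339 bits

Ranking: C > A > B > D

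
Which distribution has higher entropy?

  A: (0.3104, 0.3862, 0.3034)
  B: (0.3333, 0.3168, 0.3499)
B

Both distributions are close to uniform, making this a harder comparison.

H(A) = 1.5760 bits
H(B) = 1.5838 bits

The distribution closer to uniform has higher entropy.
Answer: B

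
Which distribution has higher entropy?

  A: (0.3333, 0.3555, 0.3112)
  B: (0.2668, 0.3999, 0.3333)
A

Both distributions are close to uniform, making this a harder comparison.

H(A) = 1.5828 bits
H(B) = 1.5657 bits

The distribution closer to uniform has higher entropy.
Answer: A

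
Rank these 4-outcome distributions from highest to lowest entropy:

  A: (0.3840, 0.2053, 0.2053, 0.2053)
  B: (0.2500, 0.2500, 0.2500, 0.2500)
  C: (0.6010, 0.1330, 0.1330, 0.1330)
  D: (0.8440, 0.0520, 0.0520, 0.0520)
B > A > C > D

Key insight: Entropy is maximized by uniform distributions and minimized by concentrated distributions.

Entropies:
  H(A) = 1.9372 bits
  H(B) = 2.0000 bits
  H(C) = 1.6028 bits
  H(D) = 0.8719 bits

Ranking: B > A > C > D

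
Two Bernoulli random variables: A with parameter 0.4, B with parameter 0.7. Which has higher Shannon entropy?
A

For binary distributions, entropy is maximized at p=0.5 and decreases as p moves toward 0 or 1.

H(A) = H(0.4) = 0.9710 bits
H(B) = H(0.7) = 0.8813 bits

Distribution A (p=0.4) is closer to uniform (p=0.5), so it has higher entropy.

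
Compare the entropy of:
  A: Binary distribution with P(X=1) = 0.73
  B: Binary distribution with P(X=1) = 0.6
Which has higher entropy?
B

For binary distributions, entropy is maximized at p=0.5 and decreases as p moves toward 0 or 1.

H(A) = H(0.73) = 0.8415 bits
H(B) = H(0.6) = 0.9710 bits

Distribution B (p=0.6) is closer to uniform (p=0.5), so it has higher entropy.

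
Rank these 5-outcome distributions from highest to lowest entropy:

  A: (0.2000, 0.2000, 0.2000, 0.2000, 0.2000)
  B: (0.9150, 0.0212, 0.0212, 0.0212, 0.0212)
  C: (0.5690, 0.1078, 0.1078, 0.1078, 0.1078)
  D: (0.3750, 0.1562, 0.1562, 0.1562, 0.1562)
A > D > C > B

Key insight: Entropy is maximized by uniform distributions and minimized by concentrated distributions.

Entropies:
  H(A) = 2.3219 bits
  H(B) = 0.5896 bits
  H(C) = 1.8482 bits
  H(D) = 2.2044 bits

Ranking: A > D > C > B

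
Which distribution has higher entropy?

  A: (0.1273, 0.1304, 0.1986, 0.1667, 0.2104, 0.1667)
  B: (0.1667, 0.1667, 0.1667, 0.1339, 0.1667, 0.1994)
B

Both distributions are close to uniform, making this a harder comparison.

H(A) = 2.5597 bits
H(B) = 2.5756 bits

The distribution closer to uniform has higher entropy.
Answer: B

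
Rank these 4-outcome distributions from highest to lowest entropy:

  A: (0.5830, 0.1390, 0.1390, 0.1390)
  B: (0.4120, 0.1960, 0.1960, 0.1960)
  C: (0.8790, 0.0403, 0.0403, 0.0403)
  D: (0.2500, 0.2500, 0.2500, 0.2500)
D > B > A > C

Key insight: Entropy is maximized by uniform distributions and minimized by concentrated distributions.

Entropies:
  H(A) = 1.6410 bits
  H(B) = 1.9095 bits
  H(C) = 0.7240 bits
  H(D) = 2.0000 bits

Ranking: D > B > A > C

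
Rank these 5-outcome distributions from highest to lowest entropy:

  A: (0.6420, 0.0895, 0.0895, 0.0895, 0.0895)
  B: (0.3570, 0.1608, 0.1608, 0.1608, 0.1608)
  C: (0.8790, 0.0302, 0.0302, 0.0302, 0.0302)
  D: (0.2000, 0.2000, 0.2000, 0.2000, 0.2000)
D > B > A > C

Key insight: Entropy is maximized by uniform distributions and minimized by concentrated distributions.

Entropies:
  H(A) = 1.6570 bits
  H(B) = 2.2262 bits
  H(C) = 0.7742 bits
  H(D) = 2.3219 bits

Ranking: D > B > A > C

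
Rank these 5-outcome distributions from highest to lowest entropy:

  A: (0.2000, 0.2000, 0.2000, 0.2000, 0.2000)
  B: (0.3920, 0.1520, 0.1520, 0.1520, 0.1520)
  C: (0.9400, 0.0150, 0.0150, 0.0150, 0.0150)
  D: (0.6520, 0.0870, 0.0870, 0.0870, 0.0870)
A > B > D > C

Key insight: Entropy is maximized by uniform distributions and minimized by concentrated distributions.

Entropies:
  H(A) = 2.3219 bits
  H(B) = 2.1821 bits
  H(C) = 0.4474 bits
  H(D) = 1.6283 bits

Ranking: A > B > D > C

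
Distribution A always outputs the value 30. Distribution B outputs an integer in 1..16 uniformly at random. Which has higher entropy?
B

A is deterministic, so H(A) = 0. B is uniform over 16 outcomes, so H(B) = log₂(16) = 4.000 bits. Any distribution with genuine randomness has higher entropy than a deterministic one.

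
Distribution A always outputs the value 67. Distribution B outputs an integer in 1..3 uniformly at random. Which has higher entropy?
B

A is deterministic, so H(A) = 0. B is uniform over 3 outcomes, so H(B) = log₂(3) = 1.585 bits. Any distribution with genuine randomness has higher entropy than a deterministic one.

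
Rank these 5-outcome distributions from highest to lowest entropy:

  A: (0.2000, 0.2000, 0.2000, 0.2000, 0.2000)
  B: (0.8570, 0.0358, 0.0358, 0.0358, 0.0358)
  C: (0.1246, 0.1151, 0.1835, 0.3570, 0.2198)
A > C > B

Key insight: Entropy is maximized by uniform distributions and minimized by concentrated distributions.

- Uniform distributions have maximum entropy log₂(5) = 2.3219 bits
- The more "peaked" or concentrated a distribution, the lower its entropy

Entropies:
  H(A) = 2.3219 bits
  H(B) = 0.8780 bits
  H(C) = 2.1932 bits

Ranking: A > C > B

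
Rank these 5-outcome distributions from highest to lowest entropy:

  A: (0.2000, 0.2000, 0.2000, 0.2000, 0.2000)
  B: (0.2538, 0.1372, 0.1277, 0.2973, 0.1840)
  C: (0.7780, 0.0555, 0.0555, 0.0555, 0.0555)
A > B > C

Key insight: Entropy is maximized by uniform distributions and minimized by concentrated distributions.

- Uniform distributions have maximum entropy log₂(5) = 2.3219 bits
- The more "peaked" or concentrated a distribution, the lower its entropy

Entropies:
  H(A) = 2.3219 bits
  H(B) = 2.2440 bits
  H(C) = 1.2078 bits

Ranking: A > B > C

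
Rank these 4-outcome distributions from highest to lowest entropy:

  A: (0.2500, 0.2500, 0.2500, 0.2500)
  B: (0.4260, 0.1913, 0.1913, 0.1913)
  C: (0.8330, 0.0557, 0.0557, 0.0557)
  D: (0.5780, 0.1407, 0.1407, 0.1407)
A > B > D > C

Key insight: Entropy is maximized by uniform distributions and minimized by concentrated distributions.

Entropies:
  H(A) = 2.0000 bits
  H(B) = 1.8939 bits
  H(C) = 0.9155 bits
  H(D) = 1.6512 bits

Ranking: A > B > D > C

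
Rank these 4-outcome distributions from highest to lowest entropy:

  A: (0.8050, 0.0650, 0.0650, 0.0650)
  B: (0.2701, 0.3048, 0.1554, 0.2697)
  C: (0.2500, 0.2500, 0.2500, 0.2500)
C > B > A

Key insight: Entropy is maximized by uniform distributions and minimized by concentrated distributions.

- Uniform distributions have maximum entropy log₂(4) = 2.0000 bits
- The more "peaked" or concentrated a distribution, the lower its entropy

Entropies:
  H(A) = 1.0209 bits
  H(B) = 1.9598 bits
  H(C) = 2.0000 bits

Ranking: C > B > A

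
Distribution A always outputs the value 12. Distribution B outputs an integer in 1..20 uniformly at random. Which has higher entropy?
B

A is deterministic, so H(A) = 0. B is uniform over 20 outcomes, so H(B) = log₂(20) = 4.322 bits. Any distribution with genuine randomness has higher entropy than a deterministic one.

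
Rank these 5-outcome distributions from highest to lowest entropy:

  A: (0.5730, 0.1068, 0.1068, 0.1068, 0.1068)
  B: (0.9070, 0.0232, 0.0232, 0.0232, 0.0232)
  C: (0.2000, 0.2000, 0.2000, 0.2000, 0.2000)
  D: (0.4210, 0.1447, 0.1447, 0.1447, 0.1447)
C > D > A > B

Key insight: Entropy is maximized by uniform distributions and minimized by concentrated distributions.

Entropies:
  H(A) = 1.8386 bits
  H(B) = 0.6324 bits
  H(C) = 2.3219 bits
  H(D) = 2.1399 bits

Ranking: C > D > A > B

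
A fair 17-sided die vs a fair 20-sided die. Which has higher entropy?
20-sided die

Both are uniform distributions; for uniform over n outcomes, H = log₂(n). H(17-sided) = log₂(17) = 4.087 bits and H(20-sided) = log₂(20) = 4.322 bits. More outcomes in a uniform distribution means higher entropy.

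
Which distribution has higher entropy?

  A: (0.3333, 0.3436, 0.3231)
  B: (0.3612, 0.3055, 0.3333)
A

Both distributions are close to uniform, making this a harder comparison.

H(A) = 1.5845 bits
H(B) = 1.5816 bits

The distribution closer to uniform has higher entropy.
Answer: A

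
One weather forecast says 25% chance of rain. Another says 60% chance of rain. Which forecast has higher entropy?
60% forecast

Treat each forecast as a Bernoulli distribution. Binary entropy is maximized at p=0.5 and falls off symmetrically toward 0 or 1. The 60% forecast is closer to 50%, so it is more uncertain. H(25%) ≈ 0.811 bits, H(60%) ≈ 0.971 bits.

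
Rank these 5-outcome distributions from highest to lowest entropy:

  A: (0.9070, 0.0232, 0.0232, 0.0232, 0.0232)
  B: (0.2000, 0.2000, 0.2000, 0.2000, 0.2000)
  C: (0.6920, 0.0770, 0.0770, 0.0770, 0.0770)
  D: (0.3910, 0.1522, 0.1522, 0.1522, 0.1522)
B > D > C > A

Key insight: Entropy is maximized by uniform distributions and minimized by concentrated distributions.

Entropies:
  H(A) = 0.6324 bits
  H(B) = 2.3219 bits
  H(C) = 1.5069 bits
  H(D) = 2.1834 bits

Ranking: B > D > C > A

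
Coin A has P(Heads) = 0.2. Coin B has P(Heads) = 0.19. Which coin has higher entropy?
A

For binary distributions, entropy is maximized at p=0.5 and decreases as p moves toward 0 or 1.

H(A) = H(0.2) = 0.7219 bits
H(B) = H(0.19) = 0.7015 bits

Distribution A (p=0.2) is closer to uniform (p=0.5), so it has higher entropy.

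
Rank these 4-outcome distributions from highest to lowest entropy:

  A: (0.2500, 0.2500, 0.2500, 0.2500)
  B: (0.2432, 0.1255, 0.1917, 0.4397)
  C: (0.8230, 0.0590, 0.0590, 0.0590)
A > B > C

Key insight: Entropy is maximized by uniform distributions and minimized by concentrated distributions.

- Uniform distributions have maximum entropy log₂(4) = 2.0000 bits
- The more "peaked" or concentrated a distribution, the lower its entropy

Entropies:
  H(A) = 2.0000 bits
  H(B) = 1.8498 bits
  H(C) = 0.9540 bits

Ranking: A > B > C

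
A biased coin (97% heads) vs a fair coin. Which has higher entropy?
Fair coin

The fair coin is uniform (p=0.5), maximizing binary entropy at 1 bit. The biased coin has H(0.97) ≈ 0.194 bits — its outcome is more predictable, so its entropy is lower.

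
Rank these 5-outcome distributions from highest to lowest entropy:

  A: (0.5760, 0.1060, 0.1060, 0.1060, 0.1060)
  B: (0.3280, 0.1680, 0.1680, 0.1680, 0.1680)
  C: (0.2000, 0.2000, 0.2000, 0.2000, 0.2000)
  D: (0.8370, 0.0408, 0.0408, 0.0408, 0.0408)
C > B > A > D

Key insight: Entropy is maximized by uniform distributions and minimized by concentrated distributions.

Entropies:
  H(A) = 1.8313 bits
  H(B) = 2.2569 bits
  H(C) = 2.3219 bits
  H(D) = 0.9674 bits

Ranking: C > B > A > D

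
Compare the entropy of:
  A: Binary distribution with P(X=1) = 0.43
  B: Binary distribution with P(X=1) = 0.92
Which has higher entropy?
A

For binary distributions, entropy is maximized at p=0.5 and decreases as p moves toward 0 or 1.

H(A) = H(0.43) = 0.9858 bits
H(B) = H(0.92) = 0.4022 bits

Distribution A (p=0.43) is closer to uniform (p=0.5), so it has higher entropy.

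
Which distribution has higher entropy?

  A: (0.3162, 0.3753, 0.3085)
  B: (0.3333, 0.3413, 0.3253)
B

Both distributions are close to uniform, making this a harder comparison.

H(A) = 1.5793 bits
H(B) = 1.5847 bits

The distribution closer to uniform has higher entropy.
Answer: B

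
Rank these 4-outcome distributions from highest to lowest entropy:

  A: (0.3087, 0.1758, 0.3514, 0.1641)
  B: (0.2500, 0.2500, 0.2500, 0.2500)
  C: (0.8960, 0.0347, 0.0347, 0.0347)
B > A > C

Key insight: Entropy is maximized by uniform distributions and minimized by concentrated distributions.

- Uniform distributions have maximum entropy log₂(4) = 2.0000 bits
- The more "peaked" or concentrated a distribution, the lower its entropy

Entropies:
  H(A) = 1.9224 bits
  H(B) = 2.0000 bits
  H(C) = 0.6464 bits

Ranking: B > A > C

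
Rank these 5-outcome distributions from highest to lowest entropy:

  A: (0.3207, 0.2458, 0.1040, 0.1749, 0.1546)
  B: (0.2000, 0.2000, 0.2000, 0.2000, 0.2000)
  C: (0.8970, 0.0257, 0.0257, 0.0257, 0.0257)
B > A > C

Key insight: Entropy is maximized by uniform distributions and minimized by concentrated distributions.

- Uniform distributions have maximum entropy log₂(5) = 2.3219 bits
- The more "peaked" or concentrated a distribution, the lower its entropy

Entropies:
  H(A) = 2.2198 bits
  H(B) = 2.3219 bits
  H(C) = 0.6844 bits

Ranking: B > A > C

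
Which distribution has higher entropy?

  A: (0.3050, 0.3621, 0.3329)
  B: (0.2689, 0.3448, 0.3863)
A

Both distributions are close to uniform, making this a harder comparison.

H(A) = 1.5814 bits
H(B) = 1.5693 bits

The distribution closer to uniform has higher entropy.
Answer: A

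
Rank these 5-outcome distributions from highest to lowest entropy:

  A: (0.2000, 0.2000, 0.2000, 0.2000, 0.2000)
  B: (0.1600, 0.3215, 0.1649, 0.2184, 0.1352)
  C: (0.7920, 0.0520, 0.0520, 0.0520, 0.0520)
A > B > C

Key insight: Entropy is maximized by uniform distributions and minimized by concentrated distributions.

- Uniform distributions have maximum entropy log₂(5) = 2.3219 bits
- The more "peaked" or concentrated a distribution, the lower its entropy

Entropies:
  H(A) = 2.3219 bits
  H(B) = 2.2478 bits
  H(C) = 1.1536 bits

Ranking: A > B > C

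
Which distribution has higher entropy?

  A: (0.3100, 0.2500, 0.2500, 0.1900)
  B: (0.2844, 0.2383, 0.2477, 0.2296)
B

Both distributions are close to uniform, making this a harder comparison.

H(A) = 1.9790 bits
H(B) = 1.9951 bits

The distribution closer to uniform has higher entropy.
Answer: B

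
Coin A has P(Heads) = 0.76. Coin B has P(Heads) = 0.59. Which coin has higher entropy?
B

For binary distributions, entropy is maximized at p=0.5 and decreases as p moves toward 0 or 1.

H(A) = H(0.76) = 0.7950 bits
H(B) = H(0.59) = 0.9765 bits

Distribution B (p=0.59) is closer to uniform (p=0.5), so it has higher entropy.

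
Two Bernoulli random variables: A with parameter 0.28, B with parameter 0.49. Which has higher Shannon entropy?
B

For binary distributions, entropy is maximized at p=0.5 and decreases as p moves toward 0 or 1.

H(A) = H(0.28) = 0.8555 bits
H(B) = H(0.49) = 0.9997 bits

Distribution B (p=0.49) is closer to uniform (p=0.5), so it has higher entropy.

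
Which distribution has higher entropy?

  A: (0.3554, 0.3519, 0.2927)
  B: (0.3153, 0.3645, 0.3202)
B

Both distributions are close to uniform, making this a harder comparison.

H(A) = 1.5795 bits
H(B) = 1.5818 bits

The distribution closer to uniform has higher entropy.
Answer: B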